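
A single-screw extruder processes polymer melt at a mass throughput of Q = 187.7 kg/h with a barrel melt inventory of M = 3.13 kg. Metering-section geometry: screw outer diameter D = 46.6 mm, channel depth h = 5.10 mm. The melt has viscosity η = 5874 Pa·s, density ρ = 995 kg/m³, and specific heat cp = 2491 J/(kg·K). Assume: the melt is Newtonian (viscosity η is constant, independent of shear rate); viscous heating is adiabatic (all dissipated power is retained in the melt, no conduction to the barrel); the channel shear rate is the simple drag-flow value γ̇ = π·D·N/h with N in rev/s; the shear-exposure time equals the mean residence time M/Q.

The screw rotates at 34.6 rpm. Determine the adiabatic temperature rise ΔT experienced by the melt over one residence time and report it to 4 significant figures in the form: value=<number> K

value=38.99 K

Throughput in SI: Q_s = 187.7 kg/h ÷ 3600 s/h = 0.0521389 kg/s
t_res = M / Q_s = 3.13 ÷ 0.0521389 = 60.032 s
Geometry in metres: D = 46.6 mm → 0.0466 m, h = 5.10 mm → 0.0051 m; screw speed N = 34.6 rpm = 0.576667 rev/s
Shear rate: γ̇ = πDN/h = π·0.0466·0.576667/0.0051 = 16.5535 s⁻¹
ΔT = η·γ̇²·t_res/(ρ·cp) = [5874 × 16.5535² × 60.032] / [995 × 2491] = 38.9853 K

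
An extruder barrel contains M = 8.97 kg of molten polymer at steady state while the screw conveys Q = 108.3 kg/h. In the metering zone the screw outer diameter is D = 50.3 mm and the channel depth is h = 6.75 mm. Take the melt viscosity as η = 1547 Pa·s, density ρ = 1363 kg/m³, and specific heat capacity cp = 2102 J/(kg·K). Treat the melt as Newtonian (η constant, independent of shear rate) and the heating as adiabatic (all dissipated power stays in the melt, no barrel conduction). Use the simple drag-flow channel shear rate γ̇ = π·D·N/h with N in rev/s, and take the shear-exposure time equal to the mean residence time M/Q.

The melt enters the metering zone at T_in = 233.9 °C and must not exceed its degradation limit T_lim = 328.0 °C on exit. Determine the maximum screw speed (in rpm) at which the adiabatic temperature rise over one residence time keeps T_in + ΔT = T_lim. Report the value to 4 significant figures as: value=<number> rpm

Q_s = Q / 3600 = 108.3 / 3600 = 0.0300833 kg/s
t_res = M / Q_s = 8.97 ÷ 0.0300833 = 298.172 s
Convert to metres: D = 0.0503 m, h = 0.00675 m
ΔT_a = T_lim − T_in = 328.0 °C − 233.9 °C = 94.1 K
γ̇_max² = ΔT_a·ρ·cp / (η·t_res) = [94.1 × 1363 × 2102] / [1547 × 298.172] = 584.469 s⁻²
γ̇_max = √584.469 = 24.1758 s⁻¹
N_max = γ̇_max h / (πD) = 24.1758·0.00675/(π·0.0503) = 1.03268 rev/s → ×60 = 61.9609 rpm

value=61.96 rpm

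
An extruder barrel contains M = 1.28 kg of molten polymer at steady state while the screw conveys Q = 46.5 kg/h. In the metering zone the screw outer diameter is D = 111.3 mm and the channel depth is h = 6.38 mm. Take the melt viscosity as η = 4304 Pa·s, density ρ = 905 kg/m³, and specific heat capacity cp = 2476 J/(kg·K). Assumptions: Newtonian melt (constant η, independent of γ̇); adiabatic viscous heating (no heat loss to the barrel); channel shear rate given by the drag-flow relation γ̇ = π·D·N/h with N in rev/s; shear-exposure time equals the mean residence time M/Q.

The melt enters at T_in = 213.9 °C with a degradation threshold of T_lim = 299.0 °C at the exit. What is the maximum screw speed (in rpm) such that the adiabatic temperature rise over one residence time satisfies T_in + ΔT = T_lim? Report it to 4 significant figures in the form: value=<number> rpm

value=23.15 rpm

Convert throughput: Q = 46.5 kg/h = 46.5/3600 = 0.0129167 kg/s
Mean residence time: t_res = M/Q_s = 1.28 kg / 0.0129167 kg/s = 99.0968 s
D = 111.3 mm = 0.1113 m;  h = 6.38 mm = 0.00638 m
Allowable rise: ΔT_a = T_lim − T_in = 299.0 − 213.9 = 85.1 K
γ̇_max² = ΔT_a·ρ·cp / (η·t_res) = [85.1 × 905 × 2476] / [4304 × 99.0968] = 447.092 s⁻²
γ̇_max = sqrt(447.092) = 21.1446 s⁻¹
N_max = γ̇_max·h / (π·D) = 21.1446 · 0.00638 / (π · 0.1113) = 0.385811 rev/s = 23.1486 rpm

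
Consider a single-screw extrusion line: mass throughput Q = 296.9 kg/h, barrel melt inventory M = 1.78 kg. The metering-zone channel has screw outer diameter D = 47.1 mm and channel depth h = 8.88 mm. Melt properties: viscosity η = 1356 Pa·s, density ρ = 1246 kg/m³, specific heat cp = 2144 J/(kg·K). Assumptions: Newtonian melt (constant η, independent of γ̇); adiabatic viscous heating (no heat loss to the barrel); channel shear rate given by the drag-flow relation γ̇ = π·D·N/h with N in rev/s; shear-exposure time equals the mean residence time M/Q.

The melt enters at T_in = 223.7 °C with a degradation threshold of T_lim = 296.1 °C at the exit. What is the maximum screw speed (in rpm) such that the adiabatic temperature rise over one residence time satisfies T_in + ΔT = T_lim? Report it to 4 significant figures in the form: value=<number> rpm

value=292.7 rpm

Convert throughput: Q = 296.9 kg/h = 296.9/3600 = 0.0824722 kg/s
Mean residence time: t_res = M/Q_s = 1.78 kg / 0.0824722 kg/s = 21.583 s
Geometry in SI: D = 47.1 mm → 0.0471 m, h = 8.88 mm → 0.00888 m
ΔT_a = T_lim − T_in = 296.1 − 223.7 = 72.4 K
Invert ΔT = ηγ̇²t_res/(ρcp) for γ̇: γ̇_max² = ΔT_a ρ cp / (η t_res) = 72.4·1246·2144 / (1356·21.583) = 6608.6 s⁻²
γ̇_max = √6608.6 = 81.2933 s⁻¹
N_max = γ̇_max·h / (π·D) = 81.2933 · 0.00888 / (π · 0.0471) = 4.87862 rev/s = 292.717 rpm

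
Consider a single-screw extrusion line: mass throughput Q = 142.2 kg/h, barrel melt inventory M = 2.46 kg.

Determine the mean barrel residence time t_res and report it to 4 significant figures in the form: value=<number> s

value=62.28 s

Q_s = Q / 3600 = 142.2 / 3600 = 0.0395 kg/s
t_res = M / Q_s = 2.46 / 0.0395 = 62.2785 s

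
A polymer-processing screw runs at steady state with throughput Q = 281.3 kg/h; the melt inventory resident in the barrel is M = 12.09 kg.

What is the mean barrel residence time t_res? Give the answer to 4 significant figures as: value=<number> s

value=154.7 s

Q_s = Q / 3600 = 281.3 / 3600 = 0.0781389 kg/s
t_res = M / Q_s = 12.09 / 0.0781389 = 154.724 s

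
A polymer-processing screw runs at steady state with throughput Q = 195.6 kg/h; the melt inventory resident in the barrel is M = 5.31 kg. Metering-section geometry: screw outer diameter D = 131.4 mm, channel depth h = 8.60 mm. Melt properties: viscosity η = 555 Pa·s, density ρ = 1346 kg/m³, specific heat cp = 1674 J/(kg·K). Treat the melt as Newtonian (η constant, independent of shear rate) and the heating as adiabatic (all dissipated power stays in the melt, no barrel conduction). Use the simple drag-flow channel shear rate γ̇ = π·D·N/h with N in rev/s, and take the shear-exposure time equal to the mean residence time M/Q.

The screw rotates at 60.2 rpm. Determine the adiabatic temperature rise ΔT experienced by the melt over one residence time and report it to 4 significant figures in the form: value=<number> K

value=55.83 K

Convert throughput: Q = 195.6 kg/h = 195.6/3600 = 0.0543333 kg/s
t_res = M / Q_s = 5.31 / 0.0543333 = 97.7301 s
D = 131.4 mm = 0.1314 m;  h = 8.60 mm = 0.0086 m;  N = 60.2 rpm / 60 = 1.00333 rev/s
γ̇ = π D N / h = (π)(0.1314)(1.00333) / 0.0086 = 48.1606 s⁻¹
Adiabatic rise: ΔT = η γ̇² t_res / (ρ cp) = 555·(48.1606)²·97.7301 / (1346·1674) = 55.8348 K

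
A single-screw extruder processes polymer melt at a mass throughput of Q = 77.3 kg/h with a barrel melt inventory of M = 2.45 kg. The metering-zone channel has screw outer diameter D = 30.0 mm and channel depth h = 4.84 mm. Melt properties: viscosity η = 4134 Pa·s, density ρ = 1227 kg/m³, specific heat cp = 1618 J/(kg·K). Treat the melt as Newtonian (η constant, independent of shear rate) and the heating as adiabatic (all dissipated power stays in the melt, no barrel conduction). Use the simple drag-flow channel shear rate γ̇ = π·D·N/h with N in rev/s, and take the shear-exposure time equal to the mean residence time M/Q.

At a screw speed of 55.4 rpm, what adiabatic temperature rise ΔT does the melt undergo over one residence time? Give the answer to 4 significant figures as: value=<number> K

Q_s = Q / 3600 = 77.3 / 3600 = 0.0214722 kg/s
t_res = M / Q_s = 2.45 / 0.0214722 = 114.101 s
D = 30.0 mm = 0.03 m;  h = 4.84 mm = 0.00484 m;  N = 55.4 rpm / 60 = 0.923333 rev/s
Shear rate: γ̇ = πDN/h = π·0.03·0.923333/0.00484 = 17.9798 s⁻¹
Adiabatic rise: ΔT = η γ̇² t_res / (ρ cp) = 4134·(17.9798)²·114.101 / (1227·1618) = 76.8078 K

value=76.81 K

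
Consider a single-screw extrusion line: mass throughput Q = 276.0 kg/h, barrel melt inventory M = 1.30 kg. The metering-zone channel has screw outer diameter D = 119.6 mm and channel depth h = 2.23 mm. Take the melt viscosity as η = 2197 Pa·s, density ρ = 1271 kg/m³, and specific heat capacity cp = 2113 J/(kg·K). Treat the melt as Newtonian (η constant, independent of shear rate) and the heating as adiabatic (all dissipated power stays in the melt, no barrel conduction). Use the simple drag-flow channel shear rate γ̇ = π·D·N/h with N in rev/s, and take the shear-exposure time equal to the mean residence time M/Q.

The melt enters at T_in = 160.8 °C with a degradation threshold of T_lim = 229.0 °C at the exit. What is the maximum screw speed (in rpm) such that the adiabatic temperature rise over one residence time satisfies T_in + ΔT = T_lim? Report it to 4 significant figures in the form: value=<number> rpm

Q_s = Q / 3600 = 276.0 / 3600 = 0.0766667 kg/s
t_res = M / Q_s = 1.30 / 0.0766667 = 16.9565 s
Geometry in SI: D = 119.6 mm → 0.1196 m, h = 2.23 mm → 0.00223 m
ΔT_a = T_lim − T_in = 229.0 − 160.8 = 68.2 K
γ̇_max² = ΔT_a·ρ·cp/(η·t_res) = 68.2·1271·2113/(2197·16.9565) = 4916.57 s⁻²
γ̇_max = √4916.57 = 70.1183 s⁻¹
Solve γ̇ = πDN/h for N: N_max = γ̇_max·h/(π·D) = 70.1183 × 0.00223 / (π × 0.1196) = 0.416155 rev/s = 24.9693 rpm

value=24.97 rpm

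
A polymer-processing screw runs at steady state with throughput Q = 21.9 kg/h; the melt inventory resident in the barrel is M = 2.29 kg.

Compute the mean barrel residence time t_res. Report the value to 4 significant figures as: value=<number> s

value=376.4 s

Throughput in SI: Q_s = 21.9 kg/h ÷ 3600 s/h = 0.00608333 kg/s
Mean residence time: t_res = M/Q_s = 2.29 kg / 0.00608333 kg/s = 376.438 s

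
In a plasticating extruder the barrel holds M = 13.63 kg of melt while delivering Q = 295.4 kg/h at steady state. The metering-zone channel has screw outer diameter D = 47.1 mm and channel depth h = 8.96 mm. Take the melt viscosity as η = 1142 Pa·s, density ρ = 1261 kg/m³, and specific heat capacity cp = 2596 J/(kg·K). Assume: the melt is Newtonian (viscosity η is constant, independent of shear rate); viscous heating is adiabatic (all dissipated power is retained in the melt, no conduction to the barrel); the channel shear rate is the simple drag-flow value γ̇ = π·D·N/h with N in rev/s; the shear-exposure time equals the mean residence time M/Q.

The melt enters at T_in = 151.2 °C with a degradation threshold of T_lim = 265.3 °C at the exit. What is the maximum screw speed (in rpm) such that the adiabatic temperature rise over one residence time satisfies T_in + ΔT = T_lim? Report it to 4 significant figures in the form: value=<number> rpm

value=161.2 rpm

Convert throughput: Q = 295.4 kg/h = 295.4/3600 = 0.0820556 kg/s
Mean residence time: t_res = M/Q_s = 13.63 kg / 0.0820556 kg/s = 166.107 s
D = 47.1 mm = 0.0471 m;  h = 8.96 mm = 0.00896 m
Allowable rise: ΔT_a = T_lim − T_in = 265.3 − 151.2 = 114.1 K
Invert ΔT = ηγ̇²t_res/(ρcp) for γ̇: γ̇_max² = ΔT_a ρ cp / (η t_res) = 114.1·1261·2596 / (1142·166.107) = 1969.03 s⁻²
γ̇_max = sqrt(1969.03) = 44.3737 s⁻¹
N_max = γ̇_max h / (πD) = 44.3737·0.00896/(π·0.0471) = 2.68697 rev/s → ×60 = 161.218 rpm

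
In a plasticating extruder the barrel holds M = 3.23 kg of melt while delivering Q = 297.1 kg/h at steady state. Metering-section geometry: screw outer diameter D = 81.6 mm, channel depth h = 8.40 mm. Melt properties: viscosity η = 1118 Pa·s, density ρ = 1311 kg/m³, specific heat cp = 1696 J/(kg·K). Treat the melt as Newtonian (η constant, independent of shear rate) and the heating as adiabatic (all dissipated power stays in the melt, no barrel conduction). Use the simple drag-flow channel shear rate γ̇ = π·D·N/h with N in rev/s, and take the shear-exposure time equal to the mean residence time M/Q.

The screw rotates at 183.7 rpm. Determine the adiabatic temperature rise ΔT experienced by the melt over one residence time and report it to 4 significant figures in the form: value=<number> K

value=171.8 K

Convert throughput: Q = 297.1 kg/h = 297.1/3600 = 0.0825278 kg/s
t_res = M / Q_s = 3.23 / 0.0825278 = 39.1383 s
D = 81.6 mm = 0.0816 m;  h = 8.40 mm = 0.0084 m;  N = 183.7 rpm / 60 = 3.06167 rev/s
Shear rate: γ̇ = πDN/h = π·0.0816·3.06167/0.0084 = 93.4369 s⁻¹
ΔT = η·γ̇²·t_res/(ρ·cp) = [1118 × 93.4369² × 39.1383] / [1311 × 1696] = 171.812 K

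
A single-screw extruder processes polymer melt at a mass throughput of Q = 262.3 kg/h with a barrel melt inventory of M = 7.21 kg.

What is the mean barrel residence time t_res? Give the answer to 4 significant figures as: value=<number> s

value=98.96 s

Throughput in SI: Q_s = 262.3 kg/h ÷ 3600 s/h = 0.0728611 kg/s
Mean residence time: t_res = M/Q_s = 7.21 kg / 0.0728611 kg/s = 98.9554 s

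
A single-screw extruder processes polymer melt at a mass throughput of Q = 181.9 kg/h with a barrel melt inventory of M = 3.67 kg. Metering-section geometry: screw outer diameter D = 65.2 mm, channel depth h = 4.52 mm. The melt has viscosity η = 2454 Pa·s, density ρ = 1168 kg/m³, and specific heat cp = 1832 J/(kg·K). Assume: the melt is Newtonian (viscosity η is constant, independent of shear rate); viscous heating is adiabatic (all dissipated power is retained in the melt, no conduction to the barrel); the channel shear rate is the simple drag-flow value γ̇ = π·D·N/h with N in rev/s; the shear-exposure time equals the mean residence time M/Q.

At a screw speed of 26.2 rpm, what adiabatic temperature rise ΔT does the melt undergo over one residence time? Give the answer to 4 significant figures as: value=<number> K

Q_s = Q / 3600 = 181.9 / 3600 = 0.0505278 kg/s
t_res = M / Q_s = 3.67 ÷ 0.0505278 = 72.6333 s
Convert to SI: D = 0.0652 m, h = 0.00452 m, N = 26.2/60 = 0.436667 rev/s
γ̇ = π·D·N / h = π · 0.0652 · 0.436667 / 0.00452 = 19.7883 s⁻¹
Adiabatic rise: ΔT = η γ̇² t_res / (ρ cp) = 2454·(19.7883)²·72.6333 / (1168·1832) = 32.6182 K

value=32.62 K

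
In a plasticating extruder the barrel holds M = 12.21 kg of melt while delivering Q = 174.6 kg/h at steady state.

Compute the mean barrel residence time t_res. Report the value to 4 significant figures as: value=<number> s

value=251.8 s

Convert throughput: Q = 174.6 kg/h = 174.6/3600 = 0.0485 kg/s
t_res = M / Q_s = 12.21 / 0.0485 = 251.753 s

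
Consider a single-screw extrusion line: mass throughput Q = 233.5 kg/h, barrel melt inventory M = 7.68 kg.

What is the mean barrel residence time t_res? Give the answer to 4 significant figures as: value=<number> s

Throughput in SI: Q_s = 233.5 kg/h ÷ 3600 s/h = 0.0648611 kg/s
t_res = M / Q_s = 7.68 ÷ 0.0648611 = 118.407 s

value=118.4 s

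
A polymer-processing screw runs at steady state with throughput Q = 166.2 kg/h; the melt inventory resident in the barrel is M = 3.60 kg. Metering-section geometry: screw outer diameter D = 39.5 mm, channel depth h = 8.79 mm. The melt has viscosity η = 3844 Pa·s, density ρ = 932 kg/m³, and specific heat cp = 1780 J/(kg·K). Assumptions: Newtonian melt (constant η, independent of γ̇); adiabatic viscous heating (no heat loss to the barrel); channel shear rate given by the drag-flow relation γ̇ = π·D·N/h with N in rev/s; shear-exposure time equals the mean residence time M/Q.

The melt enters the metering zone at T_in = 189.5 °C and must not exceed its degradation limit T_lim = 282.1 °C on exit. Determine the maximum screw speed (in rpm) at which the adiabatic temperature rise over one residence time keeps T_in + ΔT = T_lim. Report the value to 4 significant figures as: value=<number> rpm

value=96.21 rpm

Throughput in SI: Q_s = 166.2 kg/h ÷ 3600 s/h = 0.0461667 kg/s
t_res = M / Q_s = 3.60 / 0.0461667 = 77.9783 s
Geometry in SI: D = 39.5 mm → 0.0395 m, h = 8.79 mm → 0.00879 m
Allowable rise: ΔT_a = T_lim − T_in = 282.1 − 189.5 = 92.6 K
γ̇_max² = ΔT_a·ρ·cp / (η·t_res) = [92.6 × 932 × 1780] / [3844 × 77.9783] = 512.495 s⁻²
γ̇_max = √512.495 = 22.6384 s⁻¹
Solve γ̇ = πDN/h for N: N_max = γ̇_max·h/(π·D) = 22.6384 × 0.00879 / (π × 0.0395) = 1.60357 rev/s = 96.2139 rpm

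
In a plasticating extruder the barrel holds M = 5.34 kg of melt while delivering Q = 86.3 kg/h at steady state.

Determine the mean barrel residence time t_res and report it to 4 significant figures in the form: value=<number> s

value=222.8 s

Q_s = Q / 3600 = 86.3 / 3600 = 0.0239722 kg/s
Mean residence time: t_res = M/Q_s = 5.34 kg / 0.0239722 kg/s = 222.758 s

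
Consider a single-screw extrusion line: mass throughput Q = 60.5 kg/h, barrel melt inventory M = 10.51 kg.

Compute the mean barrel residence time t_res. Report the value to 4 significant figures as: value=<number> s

Convert throughput: Q = 60.5 kg/h = 60.5/3600 = 0.0168056 kg/s
t_res = M / Q_s = 10.51 / 0.0168056 = 625.388 s

value=625.4 s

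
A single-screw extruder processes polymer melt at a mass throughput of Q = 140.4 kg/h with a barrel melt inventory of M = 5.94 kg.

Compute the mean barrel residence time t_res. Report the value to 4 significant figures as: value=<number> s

Convert throughput: Q = 140.4 kg/h = 140.4/3600 = 0.039 kg/s
Mean residence time: t_res = M/Q_s = 5.94 kg / 0.039 kg/s = 152.308 s

value=152.3 s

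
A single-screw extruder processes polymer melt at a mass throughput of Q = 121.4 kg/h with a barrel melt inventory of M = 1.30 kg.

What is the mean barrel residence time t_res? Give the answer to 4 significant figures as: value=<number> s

Q_s = Q / 3600 = 121.4 / 3600 = 0.0337222 kg/s
t_res = M / Q_s = 1.30 / 0.0337222 = 38.5502 s

value=38.55 s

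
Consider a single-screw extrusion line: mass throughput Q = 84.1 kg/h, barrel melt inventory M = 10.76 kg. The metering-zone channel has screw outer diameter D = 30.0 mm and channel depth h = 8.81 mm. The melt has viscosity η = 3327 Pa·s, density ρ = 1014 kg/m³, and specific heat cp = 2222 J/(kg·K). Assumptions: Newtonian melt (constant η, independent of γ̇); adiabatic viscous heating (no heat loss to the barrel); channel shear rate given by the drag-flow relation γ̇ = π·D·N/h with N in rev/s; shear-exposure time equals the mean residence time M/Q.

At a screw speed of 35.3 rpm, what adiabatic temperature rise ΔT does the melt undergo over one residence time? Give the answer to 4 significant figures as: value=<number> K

value=26.94 K

Throughput in SI: Q_s = 84.1 kg/h ÷ 3600 s/h = 0.0233611 kg/s
Mean residence time: t_res = M/Q_s = 10.76 kg / 0.0233611 kg/s = 460.595 s
Convert to SI: D = 0.03 m, h = 0.00881 m, N = 35.3/60 = 0.588333 rev/s
γ̇ = π·D·N / h = π · 0.03 · 0.588333 / 0.00881 = 6.29388 s⁻¹
ΔT = η·γ̇²·t_res/(ρ·cp) = [3327 × 6.29388² × 460.595] / [1014 × 2222] = 26.9418 K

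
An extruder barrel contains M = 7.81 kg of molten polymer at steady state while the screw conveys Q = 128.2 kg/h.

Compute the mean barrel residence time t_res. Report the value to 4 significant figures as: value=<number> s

value=219.3 s

Q_s = Q / 3600 = 128.2 / 3600 = 0.0356111 kg/s
t_res = M / Q_s = 7.81 ÷ 0.0356111 = 219.314 s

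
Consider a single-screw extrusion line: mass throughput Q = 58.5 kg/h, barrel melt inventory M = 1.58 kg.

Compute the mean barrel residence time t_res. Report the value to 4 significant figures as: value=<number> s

Convert throughput: Q = 58.5 kg/h = 58.5/3600 = 0.01625 kg/s
t_res = M / Q_s = 1.58 ÷ 0.01625 = 97.2308 s

value=97.23 s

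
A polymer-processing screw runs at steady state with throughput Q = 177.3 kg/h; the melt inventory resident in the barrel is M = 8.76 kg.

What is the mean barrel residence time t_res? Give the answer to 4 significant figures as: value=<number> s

value=177.9 s

Q_s = Q / 3600 = 177.3 / 3600 = 0.04925 kg/s
t_res = M / Q_s = 8.76 ÷ 0.04925 = 177.868 s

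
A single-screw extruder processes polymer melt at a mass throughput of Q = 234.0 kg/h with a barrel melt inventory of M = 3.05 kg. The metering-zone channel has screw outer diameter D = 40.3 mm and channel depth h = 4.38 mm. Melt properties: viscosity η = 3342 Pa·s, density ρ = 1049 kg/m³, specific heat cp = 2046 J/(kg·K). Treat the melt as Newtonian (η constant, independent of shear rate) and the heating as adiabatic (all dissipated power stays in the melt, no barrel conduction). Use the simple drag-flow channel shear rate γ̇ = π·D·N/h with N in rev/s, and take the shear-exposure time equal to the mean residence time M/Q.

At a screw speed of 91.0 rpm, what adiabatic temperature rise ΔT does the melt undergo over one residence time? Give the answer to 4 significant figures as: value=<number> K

Q_s = Q / 3600 = 234.0 / 3600 = 0.065 kg/s
Mean residence time: t_res = M/Q_s = 3.05 kg / 0.065 kg/s = 46.9231 s
Geometry in metres: D = 40.3 mm → 0.0403 m, h = 4.38 mm → 0.00438 m; screw speed N = 91.0 rpm = 1.51667 rev/s
Shear rate: γ̇ = πDN/h = π·0.0403·1.51667/0.00438 = 43.84 s⁻¹
ΔT = η·γ̇²·t_res / (ρ·cp) = 3342 · (43.84)² · 46.9231 / (1049 · 2046) = 140.428 K

value=140.4 K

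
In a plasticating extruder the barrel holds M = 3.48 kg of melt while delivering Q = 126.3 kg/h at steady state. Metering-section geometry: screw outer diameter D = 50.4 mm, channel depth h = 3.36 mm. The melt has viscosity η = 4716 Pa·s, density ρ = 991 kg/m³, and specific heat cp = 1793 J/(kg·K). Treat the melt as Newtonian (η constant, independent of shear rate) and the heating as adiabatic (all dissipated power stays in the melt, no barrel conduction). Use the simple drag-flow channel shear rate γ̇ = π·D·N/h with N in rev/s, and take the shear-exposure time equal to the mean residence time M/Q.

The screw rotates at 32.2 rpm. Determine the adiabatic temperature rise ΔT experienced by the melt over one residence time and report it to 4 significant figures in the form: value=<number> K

Q_s = Q / 3600 = 126.3 / 3600 = 0.0350833 kg/s
Mean residence time: t_res = M/Q_s = 3.48 kg / 0.0350833 kg/s = 99.1924 s
Geometry in metres: D = 50.4 mm → 0.0504 m, h = 3.36 mm → 0.00336 m; screw speed N = 32.2 rpm = 0.536667 rev/s
Shear rate: γ̇ = πDN/h = π·0.0504·0.536667/0.00336 = 25.2898 s⁻¹
ΔT = η·γ̇²·t_res/(ρ·cp) = [4716 × 25.2898² × 99.1924] / [991 × 1793] = 168.38 K

value=168.4 K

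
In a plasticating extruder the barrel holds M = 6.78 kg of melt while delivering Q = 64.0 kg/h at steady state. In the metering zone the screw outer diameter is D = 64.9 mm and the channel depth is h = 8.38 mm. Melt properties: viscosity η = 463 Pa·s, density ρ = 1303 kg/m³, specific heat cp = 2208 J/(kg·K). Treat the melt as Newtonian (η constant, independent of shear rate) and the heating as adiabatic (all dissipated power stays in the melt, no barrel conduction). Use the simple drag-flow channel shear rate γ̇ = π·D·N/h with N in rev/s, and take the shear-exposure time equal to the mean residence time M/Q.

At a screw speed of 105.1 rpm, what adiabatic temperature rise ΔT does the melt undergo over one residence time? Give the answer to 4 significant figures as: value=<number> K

value=111.5 K

Q_s = Q / 3600 = 64.0 / 3600 = 0.0177778 kg/s
t_res = M / Q_s = 6.78 / 0.0177778 = 381.375 s
Convert to SI: D = 0.0649 m, h = 0.00838 m, N = 105.1/60 = 1.75167 rev/s
γ̇ = π D N / h = (π)(0.0649)(1.75167) / 0.00838 = 42.6189 s⁻¹
ΔT = η·γ̇²·t_res / (ρ·cp) = 463 · (42.6189)² · 381.375 / (1303 · 2208) = 111.479 K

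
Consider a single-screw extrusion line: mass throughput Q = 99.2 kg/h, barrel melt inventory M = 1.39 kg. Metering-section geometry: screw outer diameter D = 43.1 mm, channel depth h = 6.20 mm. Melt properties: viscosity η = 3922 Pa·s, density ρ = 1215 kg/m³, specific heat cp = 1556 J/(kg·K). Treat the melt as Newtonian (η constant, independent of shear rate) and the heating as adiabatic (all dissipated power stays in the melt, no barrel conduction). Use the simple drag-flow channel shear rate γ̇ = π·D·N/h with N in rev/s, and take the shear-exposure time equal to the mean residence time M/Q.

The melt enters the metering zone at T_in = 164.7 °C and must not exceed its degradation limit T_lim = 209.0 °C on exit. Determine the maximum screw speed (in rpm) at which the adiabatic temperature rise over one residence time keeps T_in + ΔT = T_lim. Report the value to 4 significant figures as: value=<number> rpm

value=56.53 rpm

Throughput in SI: Q_s = 99.2 kg/h ÷ 3600 s/h = 0.0275556 kg/s
t_res = M / Q_s = 1.39 / 0.0275556 = 50.4435 s
D = 43.1 mm = 0.0431 m;  h = 6.20 mm = 0.0062 m
ΔT_a = T_lim − T_in = 209.0 °C − 164.7 °C = 44.3 K
γ̇_max² = ΔT_a·ρ·cp/(η·t_res) = 44.3·1215·1556/(3922·50.4435) = 423.327 s⁻²
Take the square root: γ̇_max = √(423.327) = 20.5749 s⁻¹
N_max = γ̇_max h / (πD) = 20.5749·0.0062/(π·0.0431) = 0.942112 rev/s → ×60 = 56.5267 rpm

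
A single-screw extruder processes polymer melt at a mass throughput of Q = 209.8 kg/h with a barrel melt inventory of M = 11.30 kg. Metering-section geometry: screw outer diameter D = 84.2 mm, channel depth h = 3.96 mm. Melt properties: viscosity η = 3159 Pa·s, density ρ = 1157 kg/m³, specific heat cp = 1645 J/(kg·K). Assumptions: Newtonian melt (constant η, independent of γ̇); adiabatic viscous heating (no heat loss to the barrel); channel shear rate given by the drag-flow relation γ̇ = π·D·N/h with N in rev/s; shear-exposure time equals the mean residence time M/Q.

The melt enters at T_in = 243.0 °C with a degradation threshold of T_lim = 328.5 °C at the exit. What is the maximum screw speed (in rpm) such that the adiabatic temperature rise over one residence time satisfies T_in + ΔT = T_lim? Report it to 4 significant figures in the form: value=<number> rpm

value=14.64 rpm

Convert throughput: Q = 209.8 kg/h = 209.8/3600 = 0.0582778 kg/s
t_res = M / Q_s = 11.30 ÷ 0.0582778 = 193.899 s
Geometry in SI: D = 84.2 mm → 0.0842 m, h = 3.96 mm → 0.00396 m
ΔT_a = T_lim − T_in = 328.5 − 243.0 = 85.5 K
γ̇_max² = ΔT_a·ρ·cp / (η·t_res) = [85.5 × 1157 × 1645] / [3159 × 193.899] = 265.669 s⁻²
Take the square root: γ̇_max = √(265.669) = 16.2993 s⁻¹
N_max = γ̇_max·h / (π·D) = 16.2993 · 0.00396 / (π · 0.0842) = 0.244008 rev/s = 14.6405 rpm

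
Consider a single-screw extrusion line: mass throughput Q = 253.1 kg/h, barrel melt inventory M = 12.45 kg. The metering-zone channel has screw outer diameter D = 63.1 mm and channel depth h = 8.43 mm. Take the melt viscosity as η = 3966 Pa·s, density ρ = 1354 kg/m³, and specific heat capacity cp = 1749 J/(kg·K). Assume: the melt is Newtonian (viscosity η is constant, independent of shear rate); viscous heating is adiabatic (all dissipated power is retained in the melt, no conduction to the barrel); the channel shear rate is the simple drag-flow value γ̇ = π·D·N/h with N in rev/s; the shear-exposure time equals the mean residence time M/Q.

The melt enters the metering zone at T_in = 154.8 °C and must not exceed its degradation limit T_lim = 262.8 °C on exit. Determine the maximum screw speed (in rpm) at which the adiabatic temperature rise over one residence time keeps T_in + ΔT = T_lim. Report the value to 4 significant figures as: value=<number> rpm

value=48.69 rpm

Throughput in SI: Q_s = 253.1 kg/h ÷ 3600 s/h = 0.0703056 kg/s
t_res = M / Q_s = 12.45 / 0.0703056 = 177.084 s
Geometry in SI: D = 63.1 mm → 0.0631 m, h = 8.43 mm → 0.00843 m
Allowable rise: ΔT_a = T_lim − T_in = 262.8 − 154.8 = 108 K
γ̇_max² = ΔT_a·ρ·cp/(η·t_res) = 108·1354·1749/(3966·177.084) = 364.166 s⁻²
γ̇_max = √364.166 = 19.0831 s⁻¹
N_max = γ̇_max h / (πD) = 19.0831·0.00843/(π·0.0631) = 0.811518 rev/s → ×60 = 48.6911 rpm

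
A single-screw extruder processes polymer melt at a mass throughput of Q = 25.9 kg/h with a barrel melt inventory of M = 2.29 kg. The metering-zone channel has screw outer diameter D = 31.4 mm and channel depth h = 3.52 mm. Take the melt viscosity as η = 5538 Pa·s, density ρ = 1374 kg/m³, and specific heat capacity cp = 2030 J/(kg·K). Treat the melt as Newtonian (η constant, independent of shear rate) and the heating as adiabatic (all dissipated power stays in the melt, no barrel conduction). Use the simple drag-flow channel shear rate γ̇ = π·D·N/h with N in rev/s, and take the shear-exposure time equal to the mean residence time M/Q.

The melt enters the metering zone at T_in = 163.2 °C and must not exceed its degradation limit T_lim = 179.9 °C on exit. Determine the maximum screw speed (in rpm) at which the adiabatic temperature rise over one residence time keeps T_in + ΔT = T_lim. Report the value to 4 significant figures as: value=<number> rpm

Convert throughput: Q = 25.9 kg/h = 25.9/3600 = 0.00719444 kg/s
t_res = M / Q_s = 2.29 ÷ 0.00719444 = 318.301 s
Geometry in SI: D = 31.4 mm → 0.0314 m, h = 3.52 mm → 0.00352 m
Allowable rise: ΔT_a = T_lim − T_in = 179.9 − 163.2 = 16.7 K
Invert ΔT = ηγ̇²t_res/(ρcp) for γ̇: γ̇_max² = ΔT_a ρ cp / (η t_res) = 16.7·1374·2030 / (5538·318.301) = 26.4246 s⁻²
γ̇_max = √26.4246 = 5.14048 s⁻¹
N_max = γ̇_max h / (πD) = 5.14048·0.00352/(π·0.0314) = 0.183429 rev/s → ×60 = 11.0057 rpm

value=11.01 rpm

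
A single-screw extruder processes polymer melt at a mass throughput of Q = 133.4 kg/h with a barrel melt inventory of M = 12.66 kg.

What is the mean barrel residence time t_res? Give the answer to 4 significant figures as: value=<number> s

Convert throughput: Q = 133.4 kg/h = 133.4/3600 = 0.0370556 kg/s
t_res = M / Q_s = 12.66 ÷ 0.0370556 = 341.649 s

value=341.6 s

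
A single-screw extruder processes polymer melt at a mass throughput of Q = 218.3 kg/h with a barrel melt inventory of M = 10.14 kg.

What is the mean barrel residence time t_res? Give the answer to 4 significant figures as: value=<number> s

Q_s = Q / 3600 = 218.3 / 3600 = 0.0606389 kg/s
Mean residence time: t_res = M/Q_s = 10.14 kg / 0.0606389 kg/s = 167.219 s

value=167.2 s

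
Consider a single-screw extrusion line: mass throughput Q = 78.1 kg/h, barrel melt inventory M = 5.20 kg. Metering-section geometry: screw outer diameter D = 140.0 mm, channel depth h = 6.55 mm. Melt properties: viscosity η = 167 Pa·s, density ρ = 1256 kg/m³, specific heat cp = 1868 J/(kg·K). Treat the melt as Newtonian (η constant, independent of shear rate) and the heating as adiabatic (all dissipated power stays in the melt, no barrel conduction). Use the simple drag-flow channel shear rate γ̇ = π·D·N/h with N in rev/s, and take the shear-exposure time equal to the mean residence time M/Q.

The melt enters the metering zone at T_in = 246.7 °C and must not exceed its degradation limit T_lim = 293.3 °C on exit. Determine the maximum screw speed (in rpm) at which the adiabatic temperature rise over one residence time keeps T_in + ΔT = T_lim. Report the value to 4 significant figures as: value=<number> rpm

value=46.70 rpm

Q_s = Q / 3600 = 78.1 / 3600 = 0.0216944 kg/s
Mean residence time: t_res = M/Q_s = 5.20 kg / 0.0216944 kg/s = 239.693 s
Convert to metres: D = 0.14 m, h = 0.00655 m
ΔT_a = T_lim − T_in = 293.3 °C − 246.7 °C = 46.6 K
Invert ΔT = ηγ̇²t_res/(ρcp) for γ̇: γ̇_max² = ΔT_a ρ cp / (η t_res) = 46.6·1256·1868 / (167·239.693) = 2731.37 s⁻²
Take the square root: γ̇_max = √(2731.37) = 52.2625 s⁻¹
N_max = γ̇_max·h / (π·D) = 52.2625 · 0.00655 / (π · 0.14) = 0.778312 rev/s = 46.6987 rpm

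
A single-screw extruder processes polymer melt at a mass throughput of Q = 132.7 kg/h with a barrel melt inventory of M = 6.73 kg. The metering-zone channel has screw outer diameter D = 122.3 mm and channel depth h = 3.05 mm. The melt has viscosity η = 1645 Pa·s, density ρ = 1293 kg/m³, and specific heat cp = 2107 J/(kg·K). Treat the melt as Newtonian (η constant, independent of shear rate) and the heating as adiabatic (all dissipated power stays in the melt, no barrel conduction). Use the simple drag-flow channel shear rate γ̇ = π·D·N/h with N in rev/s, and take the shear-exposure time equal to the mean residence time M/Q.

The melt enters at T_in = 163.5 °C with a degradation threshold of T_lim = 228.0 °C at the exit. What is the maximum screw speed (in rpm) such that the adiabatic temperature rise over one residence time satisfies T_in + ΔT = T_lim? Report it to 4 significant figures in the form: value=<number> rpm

Throughput in SI: Q_s = 132.7 kg/h ÷ 3600 s/h = 0.0368611 kg/s
t_res = M / Q_s = 6.73 / 0.0368611 = 182.577 s
Geometry in SI: D = 122.3 mm → 0.1223 m, h = 3.05 mm → 0.00305 m
Allowable rise: ΔT_a = T_lim − T_in = 228.0 − 163.5 = 64.5 K
γ̇_max² = ΔT_a·ρ·cp / (η·t_res) = [64.5 × 1293 × 2107] / [1645 × 182.577] = 585.073 s⁻²
γ̇_max = sqrt(585.073) = 24.1883 s⁻¹
N_max = γ̇_max·h / (π·D) = 24.1883 · 0.00305 / (π · 0.1223) = 0.192012 rev/s = 11.5207 rpm

value=11.52 rpm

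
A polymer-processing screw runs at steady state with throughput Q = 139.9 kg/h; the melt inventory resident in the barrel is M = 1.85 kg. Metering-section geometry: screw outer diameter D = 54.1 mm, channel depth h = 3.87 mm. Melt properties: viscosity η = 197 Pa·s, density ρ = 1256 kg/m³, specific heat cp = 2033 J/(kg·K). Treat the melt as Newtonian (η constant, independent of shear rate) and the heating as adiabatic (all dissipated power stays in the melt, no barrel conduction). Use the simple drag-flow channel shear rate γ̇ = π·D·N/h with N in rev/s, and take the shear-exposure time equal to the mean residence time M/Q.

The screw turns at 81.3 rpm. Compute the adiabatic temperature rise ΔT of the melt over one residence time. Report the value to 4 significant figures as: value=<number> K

value=13.01 K

Throughput in SI: Q_s = 139.9 kg/h ÷ 3600 s/h = 0.0388611 kg/s
Mean residence time: t_res = M/Q_s = 1.85 kg / 0.0388611 kg/s = 47.6054 s
D = 54.1 mm = 0.0541 m;  h = 3.87 mm = 0.00387 m;  N = 81.3 rpm / 60 = 1.355 rev/s
γ̇ = π·D·N / h = π · 0.0541 · 1.355 / 0.00387 = 59.508 s⁻¹
Adiabatic rise: ΔT = η γ̇² t_res / (ρ cp) = 197·(59.508)²·47.6054 / (1256·2033) = 13.0061 K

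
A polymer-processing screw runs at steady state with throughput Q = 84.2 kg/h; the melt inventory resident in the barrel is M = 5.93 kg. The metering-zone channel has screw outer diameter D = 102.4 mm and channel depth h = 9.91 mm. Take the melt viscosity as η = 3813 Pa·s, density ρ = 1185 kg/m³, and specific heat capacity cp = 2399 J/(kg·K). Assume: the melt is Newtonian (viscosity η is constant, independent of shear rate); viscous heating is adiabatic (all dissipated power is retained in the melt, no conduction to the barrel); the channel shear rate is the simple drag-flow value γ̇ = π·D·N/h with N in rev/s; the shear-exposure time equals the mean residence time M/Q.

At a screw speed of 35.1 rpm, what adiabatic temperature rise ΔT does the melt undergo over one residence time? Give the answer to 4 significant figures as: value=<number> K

Q_s = Q / 3600 = 84.2 / 3600 = 0.0233889 kg/s
t_res = M / Q_s = 5.93 ÷ 0.0233889 = 253.539 s
D = 102.4 mm = 0.1024 m;  h = 9.91 mm = 0.00991 m;  N = 35.1 rpm / 60 = 0.585 rev/s
Shear rate: γ̇ = πDN/h = π·0.1024·0.585/0.00991 = 18.9903 s⁻¹
ΔT = η·γ̇²·t_res / (ρ·cp) = 3813 · (18.9903)² · 253.539 / (1185 · 2399) = 122.639 K

value=122.6 K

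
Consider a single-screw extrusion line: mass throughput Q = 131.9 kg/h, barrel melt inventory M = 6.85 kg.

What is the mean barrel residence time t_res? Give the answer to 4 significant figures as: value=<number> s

value=187.0 s

Convert throughput: Q = 131.9 kg/h = 131.9/3600 = 0.0366389 kg/s
t_res = M / Q_s = 6.85 ÷ 0.0366389 = 186.96 s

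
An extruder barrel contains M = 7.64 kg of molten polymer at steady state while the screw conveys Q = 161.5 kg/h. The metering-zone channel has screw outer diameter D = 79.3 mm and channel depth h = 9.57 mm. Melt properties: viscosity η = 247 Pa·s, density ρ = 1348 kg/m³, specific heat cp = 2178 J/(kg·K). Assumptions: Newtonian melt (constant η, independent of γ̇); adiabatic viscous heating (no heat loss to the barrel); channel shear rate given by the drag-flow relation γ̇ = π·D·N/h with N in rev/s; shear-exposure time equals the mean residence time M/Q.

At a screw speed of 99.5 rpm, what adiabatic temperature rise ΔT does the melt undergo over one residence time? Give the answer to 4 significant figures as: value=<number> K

Q_s = Q / 3600 = 161.5 / 3600 = 0.0448611 kg/s
t_res = M / Q_s = 7.64 ÷ 0.0448611 = 170.303 s
Geometry in metres: D = 79.3 mm → 0.0793 m, h = 9.57 mm → 0.00957 m; screw speed N = 99.5 rpm = 1.65833 rev/s
γ̇ = π D N / h = (π)(0.0793)(1.65833) / 0.00957 = 43.1701 s⁻¹
ΔT = η·γ̇²·t_res / (ρ·cp) = 247 · (43.1701)² · 170.303 / (1348 · 2178) = 26.7017 K

value=26.70 K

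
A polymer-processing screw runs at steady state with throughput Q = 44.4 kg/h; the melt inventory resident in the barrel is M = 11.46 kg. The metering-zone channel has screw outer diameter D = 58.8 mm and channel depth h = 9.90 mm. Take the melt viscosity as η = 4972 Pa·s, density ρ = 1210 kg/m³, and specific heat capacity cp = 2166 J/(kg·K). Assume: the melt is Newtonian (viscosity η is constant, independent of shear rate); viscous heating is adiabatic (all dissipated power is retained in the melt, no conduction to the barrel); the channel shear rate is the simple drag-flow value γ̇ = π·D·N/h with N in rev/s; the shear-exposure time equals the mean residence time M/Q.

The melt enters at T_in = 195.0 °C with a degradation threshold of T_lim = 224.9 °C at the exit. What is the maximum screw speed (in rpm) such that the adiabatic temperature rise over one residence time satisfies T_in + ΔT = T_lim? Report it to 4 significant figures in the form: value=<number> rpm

Throughput in SI: Q_s = 44.4 kg/h ÷ 3600 s/h = 0.0123333 kg/s
t_res = M / Q_s = 11.46 / 0.0123333 = 929.189 s
Geometry in SI: D = 58.8 mm → 0.0588 m, h = 9.90 mm → 0.0099 m
Allowable rise: ΔT_a = T_lim − T_in = 224.9 − 195.0 = 29.9 K
Invert ΔT = ηγ̇²t_res/(ρcp) for γ̇: γ̇_max² = ΔT_a ρ cp / (η t_res) = 29.9·1210·2166 / (4972·929.189) = 16.9621 s⁻²
Take the square root: γ̇_max = √(16.9621) = 4.11851 s⁻¹
Solve γ̇ = πDN/h for N: N_max = γ̇_max·h/(π·D) = 4.11851 × 0.0099 / (π × 0.0588) = 0.220723 rev/s = 13.2434 rpm

value=13.24 rpm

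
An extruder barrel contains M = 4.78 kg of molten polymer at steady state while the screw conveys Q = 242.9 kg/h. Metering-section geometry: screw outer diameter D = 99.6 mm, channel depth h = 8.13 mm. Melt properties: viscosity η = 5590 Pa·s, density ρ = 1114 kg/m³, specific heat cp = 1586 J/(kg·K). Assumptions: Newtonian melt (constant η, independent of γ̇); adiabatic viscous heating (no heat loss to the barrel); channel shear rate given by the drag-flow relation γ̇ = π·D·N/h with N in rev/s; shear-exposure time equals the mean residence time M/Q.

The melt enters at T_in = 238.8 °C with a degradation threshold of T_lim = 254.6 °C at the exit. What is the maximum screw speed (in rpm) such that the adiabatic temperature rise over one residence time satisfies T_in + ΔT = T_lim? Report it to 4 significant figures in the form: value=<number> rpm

value=13.09 rpm

Convert throughput: Q = 242.9 kg/h = 242.9/3600 = 0.0674722 kg/s
Mean residence time: t_res = M/Q_s = 4.78 kg / 0.0674722 kg/s = 70.844 s
Convert to metres: D = 0.0996 m, h = 0.00813 m
ΔT_a = T_lim − T_in = 254.6 °C − 238.8 °C = 15.8 K
Invert ΔT = ηγ̇²t_res/(ρcp) for γ̇: γ̇_max² = ΔT_a ρ cp / (η t_res) = 15.8·1114·1586 / (5590·70.844) = 70.4905 s⁻²
γ̇_max = √70.4905 = 8.39586 s⁻¹
N_max = γ̇_max·h / (π·D) = 8.39586 · 0.00813 / (π · 0.0996) = 0.218146 rev/s = 13.0887 rpm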